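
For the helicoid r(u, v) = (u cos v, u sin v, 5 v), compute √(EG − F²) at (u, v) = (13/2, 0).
√(EG − F²)|_{(13/2, 0)} = sqrt(269)/2

E = 1, F = 0, G = u^2 + 25; EG − F² = u^2 + 25; √(EG − F²) = sqrt(u^2 + 25). At the given point: sqrt(269)/2.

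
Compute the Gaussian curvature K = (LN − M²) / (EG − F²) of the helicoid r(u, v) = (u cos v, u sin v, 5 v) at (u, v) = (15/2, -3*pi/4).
K = -16/4225

Coefficients of the first fundamental form: E = 1, F = 0, G = u^2 + 25.
Coefficients of the second fundamental form: L = 0, M = -5/sqrt(u^2 + 25), N = 0.
Assemble K = (LN − M²)/(EG − F²) = -25/(u^2 + 25)^2. At (u, v) = (15/2, -3*pi/4): K = -16/4225.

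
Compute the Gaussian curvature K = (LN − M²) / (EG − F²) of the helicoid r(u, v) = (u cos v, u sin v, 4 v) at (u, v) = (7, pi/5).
K = -16/4225

Coefficients of the first fundamental form: E = 1, F = 0, G = u^2 + 16.
Coefficients of the second fundamental form: L = 0, M = -4/sqrt(u^2 + 16), N = 0.
Assemble K = (LN − M²)/(EG − F²) = -16/(u^2 + 16)^2. At (u, v) = (7, pi/5): K = -16/4225.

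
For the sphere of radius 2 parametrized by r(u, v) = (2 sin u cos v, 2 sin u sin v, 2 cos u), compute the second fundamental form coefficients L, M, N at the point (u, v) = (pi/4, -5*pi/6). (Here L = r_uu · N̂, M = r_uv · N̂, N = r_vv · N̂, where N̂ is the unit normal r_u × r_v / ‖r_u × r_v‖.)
L = -2;  M = 0;  N = -1

Compute the unit normal N̂(u, v) = (sin(u)^2*cos(v)/Abs(sin(u)), sin(u)^2*sin(v)/Abs(sin(u)), sin(2*u)/(2*Abs(sin(u)))), and the second partials r_uu, r_uv, r_vv. Take dot products:
  L(u, v) = r_uu · N̂ = -2*sin(u)/Abs(sin(u)),
  M(u, v) = r_uv · N̂ = 0,
  N(u, v) = r_vv · N̂ = -2*sin(u)^3/Abs(sin(u)).
Evaluating at (u, v) = (pi/4, -5*pi/6):
  L = -2, M = 0, N = -1.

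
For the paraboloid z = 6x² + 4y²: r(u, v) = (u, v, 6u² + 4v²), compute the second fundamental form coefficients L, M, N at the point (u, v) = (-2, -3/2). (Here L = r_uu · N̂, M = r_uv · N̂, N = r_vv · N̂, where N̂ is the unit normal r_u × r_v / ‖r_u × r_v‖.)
L = 12*sqrt(721)/721;  M = 0;  N = 8*sqrt(721)/721

Compute the unit normal N̂(u, v) = (-12*u/sqrt(144*u^2 + 64*v^2 + 1), -8*v/sqrt(144*u^2 + 64*v^2 + 1), 1/sqrt(144*u^2 + 64*v^2 + 1)), and the second partials r_uu, r_uv, r_vv. Take dot products:
  L(u, v) = r_uu · N̂ = 12/sqrt(144*u^2 + 64*v^2 + 1),
  M(u, v) = r_uv · N̂ = 0,
  N(u, v) = r_vv · N̂ = 8/sqrt(144*u^2 + 64*v^2 + 1).
Evaluating at (u, v) = (-2, -3/2):
  L = 12*sqrt(721)/721, M = 0, N = 8*sqrt(721)/721.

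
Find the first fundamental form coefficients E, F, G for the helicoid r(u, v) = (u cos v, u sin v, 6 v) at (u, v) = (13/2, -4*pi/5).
E = 1;  F = 0;  G = 313/4

Partials: r_u = (cos(v), sin(v), 0), r_v = (-u*sin(v), u*cos(v), 6). As functions of (u, v):
  E = r_u · r_u = 1,
  F = r_u · r_v = 0,
  G = r_v · r_v = u^2 + 36.
Evaluating at (u, v) = (13/2, -4*pi/5): E = 1, F = 0, G = 313/4.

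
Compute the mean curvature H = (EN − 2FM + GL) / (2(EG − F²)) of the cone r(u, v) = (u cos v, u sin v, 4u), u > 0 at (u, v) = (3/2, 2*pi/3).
H = 4*sqrt(17)/51

With E = 17, F = 0, G = u^2, L = 0, M = 0, N = 4*sqrt(17)*u^2/(17*Abs(u)), assemble
  H = (EN − 2FM + GL) / (2(EG − F²)) = 2*sqrt(17)/(17*Abs(u)).
At (u, v) = (3/2, 2*pi/3): H = 4*sqrt(17)/51.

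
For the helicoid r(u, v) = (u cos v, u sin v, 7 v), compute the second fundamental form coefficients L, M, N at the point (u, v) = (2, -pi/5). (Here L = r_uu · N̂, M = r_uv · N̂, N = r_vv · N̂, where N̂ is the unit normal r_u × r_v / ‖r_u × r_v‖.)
L = 0;  M = -7*sqrt(53)/53;  N = 0

Compute the unit normal N̂(u, v) = (7*sin(v)/sqrt(u^2 + 49), -7*cos(v)/sqrt(u^2 + 49), u/sqrt(u^2 + 49)), and the second partials r_uu, r_uv, r_vv. Take dot products:
  L(u, v) = r_uu · N̂ = 0,
  M(u, v) = r_uv · N̂ = -7/sqrt(u^2 + 49),
  N(u, v) = r_vv · N̂ = 0.
Evaluating at (u, v) = (2, -pi/5):
  L = 0, M = -7*sqrt(53)/53, N = 0.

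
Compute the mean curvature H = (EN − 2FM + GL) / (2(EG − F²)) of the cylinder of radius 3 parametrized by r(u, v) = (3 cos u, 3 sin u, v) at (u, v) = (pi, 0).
H = -1/6

With E = 9, F = 0, G = 1, L = -3, M = 0, N = 0, assemble
  H = (EN − 2FM + GL) / (2(EG − F²)) = -1/6.
At (u, v) = (pi, 0): H = -1/6.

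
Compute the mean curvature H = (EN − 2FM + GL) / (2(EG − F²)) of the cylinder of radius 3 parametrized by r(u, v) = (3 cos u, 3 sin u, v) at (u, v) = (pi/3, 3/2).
H = -1/6

With E = 9, F = 0, G = 1, L = -3, M = 0, N = 0, assemble
  H = (EN − 2FM + GL) / (2(EG − F²)) = -1/6.
At (u, v) = (pi/3, 3/2): H = -1/6.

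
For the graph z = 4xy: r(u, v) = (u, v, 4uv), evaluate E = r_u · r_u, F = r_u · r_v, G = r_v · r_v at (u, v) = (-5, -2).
E = 65;  F = 160;  G = 401

Partials: r_u = (1, 0, 4*v), r_v = (0, 1, 4*u). As functions of (u, v):
  E = r_u · r_u = 16*v^2 + 1,
  F = r_u · r_v = 16*u*v,
  G = r_v · r_v = 16*u^2 + 1.
Evaluating at (u, v) = (-5, -2): E = 65, F = 160, G = 401.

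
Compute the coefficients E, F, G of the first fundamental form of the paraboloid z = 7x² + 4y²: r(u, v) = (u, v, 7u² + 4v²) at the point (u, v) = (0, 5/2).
E = 1;  F = 0;  G = 401

Partials: r_u = (1, 0, 14*u), r_v = (0, 1, 8*v). As functions of (u, v):
  E = r_u · r_u = 196*u^2 + 1,
  F = r_u · r_v = 112*u*v,
  G = r_v · r_v = 64*v^2 + 1.
Evaluating at (u, v) = (0, 5/2): E = 1, F = 0, G = 401.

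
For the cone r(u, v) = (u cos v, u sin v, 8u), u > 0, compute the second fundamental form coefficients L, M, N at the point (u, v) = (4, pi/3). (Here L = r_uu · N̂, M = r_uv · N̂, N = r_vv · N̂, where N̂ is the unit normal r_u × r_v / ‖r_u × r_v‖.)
L = 0;  M = 0;  N = 32*sqrt(65)/65

Compute the unit normal N̂(u, v) = (-8*sqrt(65)*u*cos(v)/(65*Abs(u)), -8*sqrt(65)*u*sin(v)/(65*Abs(u)), sqrt(65)*u/(65*Abs(u))), and the second partials r_uu, r_uv, r_vv. Take dot products:
  L(u, v) = r_uu · N̂ = 0,
  M(u, v) = r_uv · N̂ = 0,
  N(u, v) = r_vv · N̂ = 8*sqrt(65)*u^2/(65*Abs(u)).
Evaluating at (u, v) = (4, pi/3):
  L = 0, M = 0, N = 32*sqrt(65)/65.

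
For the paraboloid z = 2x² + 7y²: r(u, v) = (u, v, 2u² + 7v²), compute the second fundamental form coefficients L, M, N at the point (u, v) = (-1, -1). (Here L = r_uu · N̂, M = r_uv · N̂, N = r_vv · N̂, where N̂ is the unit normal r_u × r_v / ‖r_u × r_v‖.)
L = 4*sqrt(213)/213;  M = 0;  N = 14*sqrt(213)/213

Compute the unit normal N̂(u, v) = (-4*u/sqrt(16*u^2 + 196*v^2 + 1), -14*v/sqrt(16*u^2 + 196*v^2 + 1), 1/sqrt(16*u^2 + 196*v^2 + 1)), and the second partials r_uu, r_uv, r_vv. Take dot products:
  L(u, v) = r_uu · N̂ = 4/sqrt(16*u^2 + 196*v^2 + 1),
  M(u, v) = r_uv · N̂ = 0,
  N(u, v) = r_vv · N̂ = 14/sqrt(16*u^2 + 196*v^2 + 1).
Evaluating at (u, v) = (-1, -1):
  L = 4*sqrt(213)/213, M = 0, N = 14*sqrt(213)/213.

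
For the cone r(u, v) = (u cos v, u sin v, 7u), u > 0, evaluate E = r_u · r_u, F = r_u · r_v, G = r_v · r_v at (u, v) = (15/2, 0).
E = 50;  F = 0;  G = 225/4

Partials: r_u = (cos(v), sin(v), 7), r_v = (-u*sin(v), u*cos(v), 0). As functions of (u, v):
  E = r_u · r_u = 50,
  F = r_u · r_v = 0,
  G = r_v · r_v = u^2.
Evaluating at (u, v) = (15/2, 0): E = 50, F = 0, G = 225/4.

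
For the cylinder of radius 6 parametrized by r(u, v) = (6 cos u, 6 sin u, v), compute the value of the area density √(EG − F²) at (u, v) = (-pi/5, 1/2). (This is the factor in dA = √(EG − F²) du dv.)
√(EG − F²)|_{(-pi/5, 1/2)} = 6

E = 36, F = 0, G = 1, so EG − F² = 36. Taking the positive square root: √(EG − F²) = 6. At (u, v) = (-pi/5, 1/2): 6.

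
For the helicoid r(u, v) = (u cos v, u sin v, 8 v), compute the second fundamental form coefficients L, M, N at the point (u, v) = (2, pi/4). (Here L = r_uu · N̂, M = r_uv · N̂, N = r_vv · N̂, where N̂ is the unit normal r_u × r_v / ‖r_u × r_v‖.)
L = 0;  M = -4*sqrt(17)/17;  N = 0

Compute the unit normal N̂(u, v) = (8*sin(v)/sqrt(u^2 + 64), -8*cos(v)/sqrt(u^2 + 64), u/sqrt(u^2 + 64)), and the second partials r_uu, r_uv, r_vv. Take dot products:
  L(u, v) = r_uu · N̂ = 0,
  M(u, v) = r_uv · N̂ = -8/sqrt(u^2 + 64),
  N(u, v) = r_vv · N̂ = 0.
Evaluating at (u, v) = (2, pi/4):
  L = 0, M = -4*sqrt(17)/17, N = 0.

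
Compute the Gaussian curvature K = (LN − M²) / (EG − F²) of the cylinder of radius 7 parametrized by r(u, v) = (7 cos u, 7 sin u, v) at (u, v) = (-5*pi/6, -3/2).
K = 0

Coefficients of the first fundamental form: E = 49, F = 0, G = 1.
Coefficients of the second fundamental form: L = -7, M = 0, N = 0.
Assemble K = (LN − M²)/(EG − F²) = 0. At (u, v) = (-5*pi/6, -3/2): K = 0.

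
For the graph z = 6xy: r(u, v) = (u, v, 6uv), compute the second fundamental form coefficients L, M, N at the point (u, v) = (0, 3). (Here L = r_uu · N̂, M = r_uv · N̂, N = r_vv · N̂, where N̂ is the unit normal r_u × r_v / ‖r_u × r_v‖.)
L = 0;  M = 6*sqrt(13)/65;  N = 0

Compute the unit normal N̂(u, v) = (-6*v/sqrt(36*u^2 + 36*v^2 + 1), -6*u/sqrt(36*u^2 + 36*v^2 + 1), 1/sqrt(36*u^2 + 36*v^2 + 1)), and the second partials r_uu, r_uv, r_vv. Take dot products:
  L(u, v) = r_uu · N̂ = 0,
  M(u, v) = r_uv · N̂ = 6/sqrt(36*u^2 + 36*v^2 + 1),
  N(u, v) = r_vv · N̂ = 0.
Evaluating at (u, v) = (0, 3):
  L = 0, M = 6*sqrt(13)/65, N = 0.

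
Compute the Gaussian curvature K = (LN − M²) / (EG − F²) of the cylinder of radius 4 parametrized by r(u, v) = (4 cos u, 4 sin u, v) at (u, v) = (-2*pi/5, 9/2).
K = 0

Coefficients of the first fundamental form: E = 16, F = 0, G = 1.
Coefficients of the second fundamental form: L = -4, M = 0, N = 0.
Assemble K = (LN − M²)/(EG − F²) = 0. At (u, v) = (-2*pi/5, 9/2): K = 0.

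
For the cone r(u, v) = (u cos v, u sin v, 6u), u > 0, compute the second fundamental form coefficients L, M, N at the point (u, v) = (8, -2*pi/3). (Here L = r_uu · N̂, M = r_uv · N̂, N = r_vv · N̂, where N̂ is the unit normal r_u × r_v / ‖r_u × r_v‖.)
L = 0;  M = 0;  N = 48*sqrt(37)/37

Compute the unit normal N̂(u, v) = (-6*sqrt(37)*u*cos(v)/(37*Abs(u)), -6*sqrt(37)*u*sin(v)/(37*Abs(u)), sqrt(37)*u/(37*Abs(u))), and the second partials r_uu, r_uv, r_vv. Take dot products:
  L(u, v) = r_uu · N̂ = 0,
  M(u, v) = r_uv · N̂ = 0,
  N(u, v) = r_vv · N̂ = 6*sqrt(37)*u^2/(37*Abs(u)).
Evaluating at (u, v) = (8, -2*pi/3):
  L = 0, M = 0, N = 48*sqrt(37)/37.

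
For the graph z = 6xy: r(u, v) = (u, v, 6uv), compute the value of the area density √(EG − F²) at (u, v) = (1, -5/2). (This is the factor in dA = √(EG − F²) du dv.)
√(EG − F²)|_{(1, -5/2)} = sqrt(262)

E = 36*v^2 + 1, F = 36*u*v, G = 36*u^2 + 1, so EG − F² = 36*u^2 + 36*v^2 + 1. Taking the positive square root: √(EG − F²) = sqrt(36*u^2 + 36*v^2 + 1). At (u, v) = (1, -5/2): sqrt(262).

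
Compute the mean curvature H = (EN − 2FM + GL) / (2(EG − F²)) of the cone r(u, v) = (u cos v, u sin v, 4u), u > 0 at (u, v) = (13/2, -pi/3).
H = 4*sqrt(17)/221

With E = 17, F = 0, G = u^2, L = 0, M = 0, N = 4*sqrt(17)*u^2/(17*Abs(u)), assemble
  H = (EN − 2FM + GL) / (2(EG − F²)) = 2*sqrt(17)/(17*Abs(u)).
At (u, v) = (13/2, -pi/3): H = 4*sqrt(17)/221.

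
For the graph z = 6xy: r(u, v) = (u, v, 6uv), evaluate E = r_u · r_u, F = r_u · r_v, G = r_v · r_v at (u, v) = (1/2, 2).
E = 145;  F = 36;  G = 10

Partials: r_u = (1, 0, 6*v), r_v = (0, 1, 6*u). As functions of (u, v):
  E = r_u · r_u = 36*v^2 + 1,
  F = r_u · r_v = 36*u*v,
  G = r_v · r_v = 36*u^2 + 1.
Evaluating at (u, v) = (1/2, 2): E = 145, F = 36, G = 10.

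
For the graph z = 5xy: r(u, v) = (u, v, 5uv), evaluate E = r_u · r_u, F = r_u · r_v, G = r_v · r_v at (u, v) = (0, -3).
E = 226;  F = 0;  G = 1

Partials: r_u = (1, 0, 5*v), r_v = (0, 1, 5*u). As functions of (u, v):
  E = r_u · r_u = 25*v^2 + 1,
  F = r_u · r_v = 25*u*v,
  G = r_v · r_v = 25*u^2 + 1.
Evaluating at (u, v) = (0, -3): E = 226, F = 0, G = 1.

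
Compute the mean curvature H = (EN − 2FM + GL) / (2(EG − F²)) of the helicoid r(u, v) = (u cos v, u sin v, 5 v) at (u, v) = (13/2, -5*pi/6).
H = 0

With E = 1, F = 0, G = u^2 + 25, L = 0, M = -5/sqrt(u^2 + 25), N = 0, assemble
  H = (EN − 2FM + GL) / (2(EG − F²)) = 0.
At (u, v) = (13/2, -5*pi/6): H = 0.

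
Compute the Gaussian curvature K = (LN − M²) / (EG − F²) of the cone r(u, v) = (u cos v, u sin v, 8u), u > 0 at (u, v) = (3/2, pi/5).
K = 0

Coefficients of the first fundamental form: E = 65, F = 0, G = u^2.
Coefficients of the second fundamental form: L = 0, M = 0, N = 8*sqrt(65)*u^2/(65*Abs(u)).
Assemble K = (LN − M²)/(EG − F²) = 0. At (u, v) = (3/2, pi/5): K = 0.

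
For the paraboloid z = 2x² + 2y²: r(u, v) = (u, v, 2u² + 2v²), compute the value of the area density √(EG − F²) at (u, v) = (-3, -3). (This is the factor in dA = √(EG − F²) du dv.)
√(EG − F²)|_{(-3, -3)} = 17

E = 16*u^2 + 1, F = 16*u*v, G = 16*v^2 + 1, so EG − F² = 16*u^2 + 16*v^2 + 1. Taking the positive square root: √(EG − F²) = sqrt(16*u^2 + 16*v^2 + 1). At (u, v) = (-3, -3): 17.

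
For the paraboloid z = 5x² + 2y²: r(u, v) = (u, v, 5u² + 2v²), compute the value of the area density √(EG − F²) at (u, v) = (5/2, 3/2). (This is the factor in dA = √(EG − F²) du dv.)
√(EG − F²)|_{(5/2, 3/2)} = sqrt(662)

E = 100*u^2 + 1, F = 40*u*v, G = 16*v^2 + 1, so EG − F² = 100*u^2 + 16*v^2 + 1. Taking the positive square root: √(EG − F²) = sqrt(100*u^2 + 16*v^2 + 1). At (u, v) = (5/2, 3/2): sqrt(662).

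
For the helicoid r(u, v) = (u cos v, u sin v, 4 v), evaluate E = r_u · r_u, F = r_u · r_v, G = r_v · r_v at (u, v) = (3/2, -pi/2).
E = 1;  F = 0;  G = 73/4

Partials: r_u = (cos(v), sin(v), 0), r_v = (-u*sin(v), u*cos(v), 4). As functions of (u, v):
  E = r_u · r_u = 1,
  F = r_u · r_v = 0,
  G = r_v · r_v = u^2 + 16.
Evaluating at (u, v) = (3/2, -pi/2): E = 1, F = 0, G = 73/4.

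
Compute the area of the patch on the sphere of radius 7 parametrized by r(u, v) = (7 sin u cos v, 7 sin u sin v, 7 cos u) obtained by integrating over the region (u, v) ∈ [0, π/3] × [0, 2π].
Area = 49*pi

Area = ∫∫ √(EG − F²) du dv with √(EG − F²) = 49*Abs(sin(u)). Integrating over [0, π/3] × [0, 2π] gives 49*pi.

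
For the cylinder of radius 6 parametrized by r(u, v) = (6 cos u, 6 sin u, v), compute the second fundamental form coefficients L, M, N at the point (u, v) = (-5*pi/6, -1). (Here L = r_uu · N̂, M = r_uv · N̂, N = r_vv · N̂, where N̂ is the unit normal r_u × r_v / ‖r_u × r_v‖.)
L = -6;  M = 0;  N = 0

Compute the unit normal N̂(u, v) = (cos(u), sin(u), 0), and the second partials r_uu, r_uv, r_vv. Take dot products:
  L(u, v) = r_uu · N̂ = -6,
  M(u, v) = r_uv · N̂ = 0,
  N(u, v) = r_vv · N̂ = 0.
Evaluating at (u, v) = (-5*pi/6, -1):
  L = -6, M = 0, N = 0.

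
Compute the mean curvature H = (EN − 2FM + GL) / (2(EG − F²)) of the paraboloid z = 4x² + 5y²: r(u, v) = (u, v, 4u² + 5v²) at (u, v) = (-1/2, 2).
H = 563*sqrt(417)/57963

With E = 64*u^2 + 1, F = 80*u*v, G = 100*v^2 + 1, L = 8/sqrt(64*u^2 + 100*v^2 + 1), M = 0, N = 10/sqrt(64*u^2 + 100*v^2 + 1), assemble
  H = (EN − 2FM + GL) / (2(EG − F²)) = (320*u^2 + 400*v^2 + 9)/(64*u^2 + 100*v^2 + 1)^(3/2).
At (u, v) = (-1/2, 2): H = 563*sqrt(417)/57963.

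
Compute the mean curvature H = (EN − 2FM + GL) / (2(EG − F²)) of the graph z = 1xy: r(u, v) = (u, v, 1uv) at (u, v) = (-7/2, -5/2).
H = -35*sqrt(78)/3042

With E = v^2 + 1, F = u*v, G = u^2 + 1, L = 0, M = 1/sqrt(u^2 + v^2 + 1), N = 0, assemble
  H = (EN − 2FM + GL) / (2(EG − F²)) = -u*v/(u^2 + v^2 + 1)^(3/2).
At (u, v) = (-7/2, -5/2): H = -35*sqrt(78)/3042.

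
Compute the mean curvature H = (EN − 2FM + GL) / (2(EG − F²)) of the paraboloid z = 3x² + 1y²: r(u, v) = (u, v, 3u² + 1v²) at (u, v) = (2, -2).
H = 4*sqrt(161)/529

With E = 36*u^2 + 1, F = 12*u*v, G = 4*v^2 + 1, L = 6/sqrt(36*u^2 + 4*v^2 + 1), M = 0, N = 2/sqrt(36*u^2 + 4*v^2 + 1), assemble
  H = (EN − 2FM + GL) / (2(EG − F²)) = 4*(9*u^2 + 3*v^2 + 1)/(36*u^2 + 4*v^2 + 1)^(3/2).
At (u, v) = (2, -2): H = 4*sqrt(161)/529.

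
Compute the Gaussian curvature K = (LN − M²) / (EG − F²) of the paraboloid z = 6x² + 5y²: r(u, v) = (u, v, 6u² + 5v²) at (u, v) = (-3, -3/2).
K = 30/579121

Coefficients of the first fundamental form: E = 144*u^2 + 1, F = 120*u*v, G = 100*v^2 + 1.
Coefficients of the second fundamental form: L = 12/sqrt(144*u^2 + 100*v^2 + 1), M = 0, N = 10/sqrt(144*u^2 + 100*v^2 + 1).
Assemble K = (LN − M²)/(EG − F²) = 120/(20736*u^4 + 28800*u^2*v^2 + 288*u^2 + 10000*v^4 + 200*v^2 + 1). At (u, v) = (-3, -3/2): K = 30/579121.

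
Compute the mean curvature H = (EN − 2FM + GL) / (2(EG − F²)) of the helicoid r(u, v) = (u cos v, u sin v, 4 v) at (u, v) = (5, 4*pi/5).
H = 0

With E = 1, F = 0, G = u^2 + 16, L = 0, M = -4/sqrt(u^2 + 16), N = 0, assemble
  H = (EN − 2FM + GL) / (2(EG − F²)) = 0.
At (u, v) = (5, 4*pi/5): H = 0.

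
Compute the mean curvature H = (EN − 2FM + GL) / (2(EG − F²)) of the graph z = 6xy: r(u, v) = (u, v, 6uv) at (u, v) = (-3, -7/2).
H = -567*sqrt(766)/146689

With E = 36*v^2 + 1, F = 36*u*v, G = 36*u^2 + 1, L = 0, M = 6/sqrt(36*u^2 + 36*v^2 + 1), N = 0, assemble
  H = (EN − 2FM + GL) / (2(EG − F²)) = -216*u*v/(36*u^2 + 36*v^2 + 1)^(3/2).
At (u, v) = (-3, -7/2): H = -567*sqrt(766)/146689.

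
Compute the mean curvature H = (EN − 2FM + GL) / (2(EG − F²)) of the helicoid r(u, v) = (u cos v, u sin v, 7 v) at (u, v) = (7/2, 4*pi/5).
H = 0

With E = 1, F = 0, G = u^2 + 49, L = 0, M = -7/sqrt(u^2 + 49), N = 0, assemble
  H = (EN − 2FM + GL) / (2(EG − F²)) = 0.
At (u, v) = (7/2, 4*pi/5): H = 0.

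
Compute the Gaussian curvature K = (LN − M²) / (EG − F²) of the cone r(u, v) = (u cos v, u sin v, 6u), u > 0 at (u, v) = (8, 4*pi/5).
K = 0

Coefficients of the first fundamental form: E = 37, F = 0, G = u^2.
Coefficients of the second fundamental form: L = 0, M = 0, N = 6*sqrt(37)*u^2/(37*Abs(u)).
Assemble K = (LN − M²)/(EG − F²) = 0. At (u, v) = (8, 4*pi/5): K = 0.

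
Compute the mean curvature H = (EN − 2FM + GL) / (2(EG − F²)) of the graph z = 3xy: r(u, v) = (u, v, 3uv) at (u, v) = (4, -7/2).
H = 3024*sqrt(1021)/1042441

With E = 9*v^2 + 1, F = 9*u*v, G = 9*u^2 + 1, L = 0, M = 3/sqrt(9*u^2 + 9*v^2 + 1), N = 0, assemble
  H = (EN − 2FM + GL) / (2(EG − F²)) = -27*u*v/(9*u^2 + 9*v^2 + 1)^(3/2).
At (u, v) = (4, -7/2): H = 3024*sqrt(1021)/1042441.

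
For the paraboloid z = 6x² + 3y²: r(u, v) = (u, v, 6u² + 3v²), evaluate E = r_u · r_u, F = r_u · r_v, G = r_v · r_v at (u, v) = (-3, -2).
E = 1297;  F = 432;  G = 145

Partials: r_u = (1, 0, 12*u), r_v = (0, 1, 6*v). As functions of (u, v):
  E = r_u · r_u = 144*u^2 + 1,
  F = r_u · r_v = 72*u*v,
  G = r_v · r_v = 36*v^2 + 1.
Evaluating at (u, v) = (-3, -2): E = 1297, F = 432, G = 145.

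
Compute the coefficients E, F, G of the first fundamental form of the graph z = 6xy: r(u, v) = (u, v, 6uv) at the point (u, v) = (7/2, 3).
E = 325;  F = 378;  G = 442

Partials: r_u = (1, 0, 6*v), r_v = (0, 1, 6*u). As functions of (u, v):
  E = r_u · r_u = 36*v^2 + 1,
  F = r_u · r_v = 36*u*v,
  G = r_v · r_v = 36*u^2 + 1.
Evaluating at (u, v) = (7/2, 3): E = 325, F = 378, G = 442.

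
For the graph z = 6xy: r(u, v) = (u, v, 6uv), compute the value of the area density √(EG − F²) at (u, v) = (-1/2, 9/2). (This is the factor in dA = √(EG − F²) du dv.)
√(EG − F²)|_{(-1/2, 9/2)} = sqrt(739)

E = 36*v^2 + 1, F = 36*u*v, G = 36*u^2 + 1, so EG − F² = 36*u^2 + 36*v^2 + 1. Taking the positive square root: √(EG − F²) = sqrt(36*u^2 + 36*v^2 + 1). At (u, v) = (-1/2, 9/2): sqrt(739).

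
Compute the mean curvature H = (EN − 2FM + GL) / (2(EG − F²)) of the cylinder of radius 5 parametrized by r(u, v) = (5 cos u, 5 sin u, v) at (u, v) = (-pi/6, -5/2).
H = -1/10

With E = 25, F = 0, G = 1, L = -5, M = 0, N = 0, assemble
  H = (EN − 2FM + GL) / (2(EG − F²)) = -1/10.
At (u, v) = (-pi/6, -5/2): H = -1/10.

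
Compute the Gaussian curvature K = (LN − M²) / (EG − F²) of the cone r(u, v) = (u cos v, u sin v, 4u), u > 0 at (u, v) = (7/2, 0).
K = 0

Coefficients of the first fundamental form: E = 17, F = 0, G = u^2.
Coefficients of the second fundamental form: L = 0, M = 0, N = 4*sqrt(17)*u^2/(17*Abs(u)).
Assemble K = (LN − M²)/(EG − F²) = 0. At (u, v) = (7/2, 0): K = 0.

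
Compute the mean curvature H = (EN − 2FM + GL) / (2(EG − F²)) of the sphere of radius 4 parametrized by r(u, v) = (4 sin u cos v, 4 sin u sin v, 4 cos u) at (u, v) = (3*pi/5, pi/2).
H = -1/4

With E = 16, F = 0, G = 16*sin(u)^2, L = -4*sin(u)/Abs(sin(u)), M = 0, N = -4*sin(u)^3/Abs(sin(u)), assemble
  H = (EN − 2FM + GL) / (2(EG − F²)) = -sin(u)/(4*Abs(sin(u))).
At (u, v) = (3*pi/5, pi/2): H = -1/4.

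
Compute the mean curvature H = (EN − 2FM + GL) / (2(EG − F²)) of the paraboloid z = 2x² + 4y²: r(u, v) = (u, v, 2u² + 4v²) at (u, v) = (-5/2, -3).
H = 1558*sqrt(677)/458329

With E = 16*u^2 + 1, F = 32*u*v, G = 64*v^2 + 1, L = 4/sqrt(16*u^2 + 64*v^2 + 1), M = 0, N = 8/sqrt(16*u^2 + 64*v^2 + 1), assemble
  H = (EN − 2FM + GL) / (2(EG − F²)) = 2*(32*u^2 + 64*v^2 + 3)/(16*u^2 + 64*v^2 + 1)^(3/2).
At (u, v) = (-5/2, -3): H = 1558*sqrt(677)/458329.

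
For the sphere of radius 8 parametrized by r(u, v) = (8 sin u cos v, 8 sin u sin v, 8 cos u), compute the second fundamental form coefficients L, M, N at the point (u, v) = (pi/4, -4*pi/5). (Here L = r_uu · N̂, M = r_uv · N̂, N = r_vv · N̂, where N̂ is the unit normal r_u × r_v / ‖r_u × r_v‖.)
L = -8;  M = 0;  N = -4

Compute the unit normal N̂(u, v) = (sin(u)^2*cos(v)/Abs(sin(u)), sin(u)^2*sin(v)/Abs(sin(u)), sin(2*u)/(2*Abs(sin(u)))), and the second partials r_uu, r_uv, r_vv. Take dot products:
  L(u, v) = r_uu · N̂ = -8*sin(u)/Abs(sin(u)),
  M(u, v) = r_uv · N̂ = 0,
  N(u, v) = r_vv · N̂ = -8*sin(u)^3/Abs(sin(u)).
Evaluating at (u, v) = (pi/4, -4*pi/5):
  L = -8, M = 0, N = -4.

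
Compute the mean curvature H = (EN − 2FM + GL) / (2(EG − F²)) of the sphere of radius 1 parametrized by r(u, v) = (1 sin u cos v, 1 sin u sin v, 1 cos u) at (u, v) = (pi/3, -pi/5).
H = -1

With E = 1, F = 0, G = sin(u)^2, L = -sin(u)/Abs(sin(u)), M = 0, N = -sin(u)^3/Abs(sin(u)), assemble
  H = (EN − 2FM + GL) / (2(EG − F²)) = -sin(u)/Abs(sin(u)).
At (u, v) = (pi/3, -pi/5): H = -1.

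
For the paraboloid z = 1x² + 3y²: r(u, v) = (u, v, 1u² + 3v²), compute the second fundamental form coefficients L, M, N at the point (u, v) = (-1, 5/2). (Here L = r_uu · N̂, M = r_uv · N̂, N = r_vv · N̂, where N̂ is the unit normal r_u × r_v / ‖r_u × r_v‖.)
L = sqrt(230)/115;  M = 0;  N = 3*sqrt(230)/115

Compute the unit normal N̂(u, v) = (-2*u/sqrt(4*u^2 + 36*v^2 + 1), -6*v/sqrt(4*u^2 + 36*v^2 + 1), 1/sqrt(4*u^2 + 36*v^2 + 1)), and the second partials r_uu, r_uv, r_vv. Take dot products:
  L(u, v) = r_uu · N̂ = 2/sqrt(4*u^2 + 36*v^2 + 1),
  M(u, v) = r_uv · N̂ = 0,
  N(u, v) = r_vv · N̂ = 6/sqrt(4*u^2 + 36*v^2 + 1).
Evaluating at (u, v) = (-1, 5/2):
  L = sqrt(230)/115, M = 0, N = 3*sqrt(230)/115.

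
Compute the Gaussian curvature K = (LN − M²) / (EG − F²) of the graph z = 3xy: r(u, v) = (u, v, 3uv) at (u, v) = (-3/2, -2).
K = -144/52441

Coefficients of the first fundamental form: E = 9*v^2 + 1, F = 9*u*v, G = 9*u^2 + 1.
Coefficients of the second fundamental form: L = 0, M = 3/sqrt(9*u^2 + 9*v^2 + 1), N = 0.
Assemble K = (LN − M²)/(EG − F²) = -9/(81*u^4 + 162*u^2*v^2 + 18*u^2 + 81*v^4 + 18*v^2 + 1). At (u, v) = (-3/2, -2): K = -144/52441.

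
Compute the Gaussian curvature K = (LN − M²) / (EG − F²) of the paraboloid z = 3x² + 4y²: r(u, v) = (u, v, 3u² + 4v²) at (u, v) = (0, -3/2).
K = 48/21025

Coefficients of the first fundamental form: E = 36*u^2 + 1, F = 48*u*v, G = 64*v^2 + 1.
Coefficients of the second fundamental form: L = 6/sqrt(36*u^2 + 64*v^2 + 1), M = 0, N = 8/sqrt(36*u^2 + 64*v^2 + 1).
Assemble K = (LN − M²)/(EG − F²) = 48/(1296*u^4 + 4608*u^2*v^2 + 72*u^2 + 4096*v^4 + 128*v^2 + 1). At (u, v) = (0, -3/2): K = 48/21025.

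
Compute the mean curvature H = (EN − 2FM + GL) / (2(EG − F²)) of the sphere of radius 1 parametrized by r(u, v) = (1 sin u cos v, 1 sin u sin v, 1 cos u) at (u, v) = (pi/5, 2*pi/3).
H = -1

With E = 1, F = 0, G = sin(u)^2, L = -sin(u)/Abs(sin(u)), M = 0, N = -sin(u)^3/Abs(sin(u)), assemble
  H = (EN − 2FM + GL) / (2(EG − F²)) = -sin(u)/Abs(sin(u)).
At (u, v) = (pi/5, 2*pi/3): H = -1.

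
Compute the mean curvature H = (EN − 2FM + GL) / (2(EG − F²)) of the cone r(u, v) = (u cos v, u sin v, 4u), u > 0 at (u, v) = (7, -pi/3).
H = 2*sqrt(17)/119

With E = 17, F = 0, G = u^2, L = 0, M = 0, N = 4*sqrt(17)*u^2/(17*Abs(u)), assemble
  H = (EN − 2FM + GL) / (2(EG − F²)) = 2*sqrt(17)/(17*Abs(u)).
At (u, v) = (7, -pi/3): H = 2*sqrt(17)/119.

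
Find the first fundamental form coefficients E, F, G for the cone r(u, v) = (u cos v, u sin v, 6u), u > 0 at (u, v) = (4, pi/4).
E = 37;  F = 0;  G = 16

Partials: r_u = (cos(v), sin(v), 6), r_v = (-u*sin(v), u*cos(v), 0). As functions of (u, v):
  E = r_u · r_u = 37,
  F = r_u · r_v = 0,
  G = r_v · r_v = u^2.
Evaluating at (u, v) = (4, pi/4): E = 37, F = 0, G = 16.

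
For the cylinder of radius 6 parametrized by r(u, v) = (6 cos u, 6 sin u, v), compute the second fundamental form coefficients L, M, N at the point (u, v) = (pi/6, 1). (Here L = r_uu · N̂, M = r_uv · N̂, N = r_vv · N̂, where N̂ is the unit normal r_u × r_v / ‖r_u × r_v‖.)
L = -6;  M = 0;  N = 0

Compute the unit normal N̂(u, v) = (cos(u), sin(u), 0), and the second partials r_uu, r_uv, r_vv. Take dot products:
  L(u, v) = r_uu · N̂ = -6,
  M(u, v) = r_uv · N̂ = 0,
  N(u, v) = r_vv · N̂ = 0.
Evaluating at (u, v) = (pi/6, 1):
  L = -6, M = 0, N = 0.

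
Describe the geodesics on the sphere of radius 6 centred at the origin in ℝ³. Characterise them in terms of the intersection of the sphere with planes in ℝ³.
Geodesics on the sphere of radius 6 are great circles — circles of radius 6 obtained as the intersection of the sphere with planes through the origin (the centre of the sphere).

A curve α(t) of nonzero constant speed on the sphere of radius 6 is a geodesic iff its acceleration α̈ is everywhere normal to the surface, i.e. parallel to the radial vector α(t). Then d/dt(α × α̇) = α̇ × α̇ + α × α̈ = 0, so α × α̇ is a constant vector n ≠ 0 and α(t) · n = 0 for all t: α lies in the plane through the origin with normal n. The intersection of that plane with the sphere is a circle of radius 6 (a great circle). Conversely, a great circle traversed at constant speed has centripetal acceleration pointing at the origin, hence normal to the sphere, so every great circle is a geodesic.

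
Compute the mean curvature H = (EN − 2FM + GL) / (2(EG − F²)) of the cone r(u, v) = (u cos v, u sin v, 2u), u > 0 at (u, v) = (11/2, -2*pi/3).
H = 2*sqrt(5)/55

With E = 5, F = 0, G = u^2, L = 0, M = 0, N = 2*sqrt(5)*u^2/(5*Abs(u)), assemble
  H = (EN − 2FM + GL) / (2(EG − F²)) = sqrt(5)/(5*Abs(u)).
At (u, v) = (11/2, -2*pi/3): H = 2*sqrt(5)/55.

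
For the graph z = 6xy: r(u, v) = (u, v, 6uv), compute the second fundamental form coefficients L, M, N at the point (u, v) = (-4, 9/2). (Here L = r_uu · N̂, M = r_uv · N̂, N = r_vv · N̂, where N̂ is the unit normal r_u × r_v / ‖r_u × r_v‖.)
L = 0;  M = 3*sqrt(1306)/653;  N = 0

Compute the unit normal N̂(u, v) = (-6*v/sqrt(36*u^2 + 36*v^2 + 1), -6*u/sqrt(36*u^2 + 36*v^2 + 1), 1/sqrt(36*u^2 + 36*v^2 + 1)), and the second partials r_uu, r_uv, r_vv. Take dot products:
  L(u, v) = r_uu · N̂ = 0,
  M(u, v) = r_uv · N̂ = 6/sqrt(36*u^2 + 36*v^2 + 1),
  N(u, v) = r_vv · N̂ = 0.
Evaluating at (u, v) = (-4, 9/2):
  L = 0, M = 3*sqrt(1306)/653, N = 0.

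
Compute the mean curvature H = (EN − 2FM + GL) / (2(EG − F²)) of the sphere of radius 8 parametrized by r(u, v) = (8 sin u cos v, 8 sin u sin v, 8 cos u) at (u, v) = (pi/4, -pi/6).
H = -1/8

With E = 64, F = 0, G = 64*sin(u)^2, L = -8*sin(u)/Abs(sin(u)), M = 0, N = -8*sin(u)^3/Abs(sin(u)), assemble
  H = (EN − 2FM + GL) / (2(EG − F²)) = -sin(u)/(8*Abs(sin(u))).
At (u, v) = (pi/4, -pi/6): H = -1/8.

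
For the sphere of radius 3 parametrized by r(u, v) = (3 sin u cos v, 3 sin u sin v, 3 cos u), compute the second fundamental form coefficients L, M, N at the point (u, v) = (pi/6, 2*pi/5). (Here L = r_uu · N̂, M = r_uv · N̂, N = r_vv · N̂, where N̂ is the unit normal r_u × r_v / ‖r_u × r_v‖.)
L = -3;  M = 0;  N = -3/4

Compute the unit normal N̂(u, v) = (sin(u)^2*cos(v)/Abs(sin(u)), sin(u)^2*sin(v)/Abs(sin(u)), sin(2*u)/(2*Abs(sin(u)))), and the second partials r_uu, r_uv, r_vv. Take dot products:
  L(u, v) = r_uu · N̂ = -3*sin(u)/Abs(sin(u)),
  M(u, v) = r_uv · N̂ = 0,
  N(u, v) = r_vv · N̂ = -3*sin(u)^3/Abs(sin(u)).
Evaluating at (u, v) = (pi/6, 2*pi/5):
  L = -3, M = 0, N = -3/4.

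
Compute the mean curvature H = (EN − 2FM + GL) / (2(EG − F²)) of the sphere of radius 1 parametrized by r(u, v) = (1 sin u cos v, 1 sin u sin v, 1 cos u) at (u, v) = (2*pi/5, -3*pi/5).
H = -1

With E = 1, F = 0, G = sin(u)^2, L = -sin(u)/Abs(sin(u)), M = 0, N = -sin(u)^3/Abs(sin(u)), assemble
  H = (EN − 2FM + GL) / (2(EG − F²)) = -sin(u)/Abs(sin(u)).
At (u, v) = (2*pi/5, -3*pi/5): H = -1.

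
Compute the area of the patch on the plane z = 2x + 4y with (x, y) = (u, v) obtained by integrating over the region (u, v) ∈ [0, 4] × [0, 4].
Area = 16*sqrt(21)

Area = ∫∫ √(EG − F²) du dv with √(EG − F²) = sqrt(21). Integrating over [0, 4] × [0, 4] gives 16*sqrt(21).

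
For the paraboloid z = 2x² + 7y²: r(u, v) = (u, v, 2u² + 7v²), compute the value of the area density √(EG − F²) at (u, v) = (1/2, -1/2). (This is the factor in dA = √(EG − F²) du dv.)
√(EG − F²)|_{(1/2, -1/2)} = 3*sqrt(6)

E = 16*u^2 + 1, F = 56*u*v, G = 196*v^2 + 1, so EG − F² = 16*u^2 + 196*v^2 + 1. Taking the positive square root: √(EG − F²) = sqrt(16*u^2 + 196*v^2 + 1). At (u, v) = (1/2, -1/2): 3*sqrt(6).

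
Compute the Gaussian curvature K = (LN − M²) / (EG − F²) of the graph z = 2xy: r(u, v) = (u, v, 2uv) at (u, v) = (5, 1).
K = -4/11025

Coefficients of the first fundamental form: E = 4*v^2 + 1, F = 4*u*v, G = 4*u^2 + 1.
Coefficients of the second fundamental form: L = 0, M = 2/sqrt(4*u^2 + 4*v^2 + 1), N = 0.
Assemble K = (LN − M²)/(EG − F²) = -4/(16*u^4 + 32*u^2*v^2 + 8*u^2 + 16*v^4 + 8*v^2 + 1). At (u, v) = (5, 1): K = -4/11025.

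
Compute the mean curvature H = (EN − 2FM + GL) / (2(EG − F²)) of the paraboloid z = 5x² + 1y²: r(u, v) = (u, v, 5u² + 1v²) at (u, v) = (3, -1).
H = 926*sqrt(905)/819025

With E = 100*u^2 + 1, F = 20*u*v, G = 4*v^2 + 1, L = 10/sqrt(100*u^2 + 4*v^2 + 1), M = 0, N = 2/sqrt(100*u^2 + 4*v^2 + 1), assemble
  H = (EN − 2FM + GL) / (2(EG − F²)) = 2*(50*u^2 + 10*v^2 + 3)/(100*u^2 + 4*v^2 + 1)^(3/2).
At (u, v) = (3, -1): H = 926*sqrt(905)/819025.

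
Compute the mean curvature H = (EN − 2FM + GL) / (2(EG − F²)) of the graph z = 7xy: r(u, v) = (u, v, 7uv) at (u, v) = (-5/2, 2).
H = 13720*sqrt(2013)/4052169

With E = 49*v^2 + 1, F = 49*u*v, G = 49*u^2 + 1, L = 0, M = 7/sqrt(49*u^2 + 49*v^2 + 1), N = 0, assemble
  H = (EN − 2FM + GL) / (2(EG − F²)) = -343*u*v/(49*u^2 + 49*v^2 + 1)^(3/2).
At (u, v) = (-5/2, 2): H = 13720*sqrt(2013)/4052169.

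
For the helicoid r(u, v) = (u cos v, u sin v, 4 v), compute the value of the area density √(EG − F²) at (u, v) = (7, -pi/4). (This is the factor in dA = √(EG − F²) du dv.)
√(EG − F²)|_{(7, -pi/4)} = sqrt(65)

E = 1, F = 0, G = u^2 + 16, so EG − F² = u^2 + 16. Taking the positive square root: √(EG − F²) = sqrt(u^2 + 16). At (u, v) = (7, -pi/4): sqrt(65).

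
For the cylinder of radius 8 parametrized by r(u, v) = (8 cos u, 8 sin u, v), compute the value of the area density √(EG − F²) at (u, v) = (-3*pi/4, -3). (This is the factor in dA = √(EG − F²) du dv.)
√(EG − F²)|_{(-3*pi/4, -3)} = 8

E = 64, F = 0, G = 1, so EG − F² = 64. Taking the positive square root: √(EG − F²) = 8. At (u, v) = (-3*pi/4, -3): 8.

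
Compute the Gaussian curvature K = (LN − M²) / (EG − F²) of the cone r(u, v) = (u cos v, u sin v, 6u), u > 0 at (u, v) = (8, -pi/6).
K = 0

Coefficients of the first fundamental form: E = 37, F = 0, G = u^2.
Coefficients of the second fundamental form: L = 0, M = 0, N = 6*sqrt(37)*u^2/(37*Abs(u)).
Assemble K = (LN − M²)/(EG − F²) = 0. At (u, v) = (8, -pi/6): K = 0.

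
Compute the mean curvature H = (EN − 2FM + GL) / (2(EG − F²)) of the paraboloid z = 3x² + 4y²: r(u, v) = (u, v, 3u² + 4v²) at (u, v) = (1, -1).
H = 343*sqrt(101)/10201

With E = 36*u^2 + 1, F = 48*u*v, G = 64*v^2 + 1, L = 6/sqrt(36*u^2 + 64*v^2 + 1), M = 0, N = 8/sqrt(36*u^2 + 64*v^2 + 1), assemble
  H = (EN − 2FM + GL) / (2(EG − F²)) = (144*u^2 + 192*v^2 + 7)/(36*u^2 + 64*v^2 + 1)^(3/2).
At (u, v) = (1, -1): H = 343*sqrt(101)/10201.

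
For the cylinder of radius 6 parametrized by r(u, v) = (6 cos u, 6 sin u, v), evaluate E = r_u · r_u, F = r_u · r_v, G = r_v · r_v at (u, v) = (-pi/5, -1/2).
E = 36;  F = 0;  G = 1

Partials: r_u = (-6*sin(u), 6*cos(u), 0), r_v = (0, 0, 1). As functions of (u, v):
  E = r_u · r_u = 36,
  F = r_u · r_v = 0,
  G = r_v · r_v = 1.
Evaluating at (u, v) = (-pi/5, -1/2): E = 36, F = 0, G = 1.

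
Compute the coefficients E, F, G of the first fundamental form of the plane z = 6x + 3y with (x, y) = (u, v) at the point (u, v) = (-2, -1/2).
E = 37;  F = 18;  G = 10

Partials: r_u = (1, 0, 6), r_v = (0, 1, 3). As functions of (u, v):
  E = r_u · r_u = 37,
  F = r_u · r_v = 18,
  G = r_v · r_v = 10.
Evaluating at (u, v) = (-2, -1/2): E = 37, F = 18, G = 10.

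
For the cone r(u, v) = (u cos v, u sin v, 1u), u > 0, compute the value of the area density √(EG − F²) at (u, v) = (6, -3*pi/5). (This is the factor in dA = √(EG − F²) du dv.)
√(EG − F²)|_{(6, -3*pi/5)} = 6*sqrt(2)

E = 2, F = 0, G = u^2, so EG − F² = 2*u^2. Taking the positive square root: √(EG − F²) = sqrt(2)*Abs(u). At (u, v) = (6, -3*pi/5): 6*sqrt(2).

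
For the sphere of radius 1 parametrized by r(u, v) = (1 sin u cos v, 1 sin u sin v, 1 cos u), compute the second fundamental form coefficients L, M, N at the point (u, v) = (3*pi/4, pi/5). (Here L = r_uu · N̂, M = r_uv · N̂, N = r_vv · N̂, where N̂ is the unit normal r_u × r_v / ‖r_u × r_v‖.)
L = -1;  M = 0;  N = -1/2

Compute the unit normal N̂(u, v) = (sin(u)^2*cos(v)/Abs(sin(u)), sin(u)^2*sin(v)/Abs(sin(u)), sin(2*u)/(2*Abs(sin(u)))), and the second partials r_uu, r_uv, r_vv. Take dot products:
  L(u, v) = r_uu · N̂ = -sin(u)/Abs(sin(u)),
  M(u, v) = r_uv · N̂ = 0,
  N(u, v) = r_vv · N̂ = -sin(u)^3/Abs(sin(u)).
Evaluating at (u, v) = (3*pi/4, pi/5):
  L = -1, M = 0, N = -1/2.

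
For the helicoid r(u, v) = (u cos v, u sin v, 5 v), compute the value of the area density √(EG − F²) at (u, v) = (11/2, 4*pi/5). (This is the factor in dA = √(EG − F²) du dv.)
√(EG − F²)|_{(11/2, 4*pi/5)} = sqrt(221)/2

E = 1, F = 0, G = u^2 + 25, so EG − F² = u^2 + 25. Taking the positive square root: √(EG − F²) = sqrt(u^2 + 25). At (u, v) = (11/2, 4*pi/5): sqrt(221)/2.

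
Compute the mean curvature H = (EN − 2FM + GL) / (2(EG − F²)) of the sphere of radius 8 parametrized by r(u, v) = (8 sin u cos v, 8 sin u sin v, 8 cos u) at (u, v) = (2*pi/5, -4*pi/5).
H = -1/8

With E = 64, F = 0, G = 64*sin(u)^2, L = -8*sin(u)/Abs(sin(u)), M = 0, N = -8*sin(u)^3/Abs(sin(u)), assemble
  H = (EN − 2FM + GL) / (2(EG − F²)) = -sin(u)/(8*Abs(sin(u))).
At (u, v) = (2*pi/5, -4*pi/5): H = -1/8.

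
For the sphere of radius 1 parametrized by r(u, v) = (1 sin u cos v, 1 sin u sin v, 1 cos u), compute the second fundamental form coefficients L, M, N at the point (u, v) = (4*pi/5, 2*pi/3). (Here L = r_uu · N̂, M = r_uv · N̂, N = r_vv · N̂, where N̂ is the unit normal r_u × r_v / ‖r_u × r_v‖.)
L = -1;  M = 0;  N = -5/8 + sqrt(5)/8

Compute the unit normal N̂(u, v) = (sin(u)^2*cos(v)/Abs(sin(u)), sin(u)^2*sin(v)/Abs(sin(u)), sin(2*u)/(2*Abs(sin(u)))), and the second partials r_uu, r_uv, r_vv. Take dot products:
  L(u, v) = r_uu · N̂ = -sin(u)/Abs(sin(u)),
  M(u, v) = r_uv · N̂ = 0,
  N(u, v) = r_vv · N̂ = -sin(u)^3/Abs(sin(u)).
Evaluating at (u, v) = (4*pi/5, 2*pi/3):
  L = -1, M = 0, N = -5/8 + sqrt(5)/8.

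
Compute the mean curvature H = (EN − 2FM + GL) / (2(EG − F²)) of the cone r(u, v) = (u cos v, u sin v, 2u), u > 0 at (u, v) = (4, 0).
H = sqrt(5)/20

With E = 5, F = 0, G = u^2, L = 0, M = 0, N = 2*sqrt(5)*u^2/(5*Abs(u)), assemble
  H = (EN − 2FM + GL) / (2(EG − F²)) = sqrt(5)/(5*Abs(u)).
At (u, v) = (4, 0): H = sqrt(5)/20.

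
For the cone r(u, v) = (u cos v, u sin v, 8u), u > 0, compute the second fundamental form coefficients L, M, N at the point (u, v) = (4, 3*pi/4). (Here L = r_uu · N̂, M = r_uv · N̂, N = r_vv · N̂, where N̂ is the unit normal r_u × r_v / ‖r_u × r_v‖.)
L = 0;  M = 0;  N = 32*sqrt(65)/65

Compute the unit normal N̂(u, v) = (-8*sqrt(65)*u*cos(v)/(65*Abs(u)), -8*sqrt(65)*u*sin(v)/(65*Abs(u)), sqrt(65)*u/(65*Abs(u))), and the second partials r_uu, r_uv, r_vv. Take dot products:
  L(u, v) = r_uu · N̂ = 0,
  M(u, v) = r_uv · N̂ = 0,
  N(u, v) = r_vv · N̂ = 8*sqrt(65)*u^2/(65*Abs(u)).
Evaluating at (u, v) = (4, 3*pi/4):
  L = 0, M = 0, N = 32*sqrt(65)/65.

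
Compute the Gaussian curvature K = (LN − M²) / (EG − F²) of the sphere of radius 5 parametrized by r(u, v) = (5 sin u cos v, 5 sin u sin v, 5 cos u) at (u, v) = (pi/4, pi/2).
K = 1/25

Coefficients of the first fundamental form: E = 25, F = 0, G = 25*sin(u)^2.
Coefficients of the second fundamental form: L = -5*sin(u)/Abs(sin(u)), M = 0, N = -5*sin(u)^3/Abs(sin(u)).
Assemble K = (LN − M²)/(EG − F²) = 1/25. At (u, v) = (pi/4, pi/2): K = 1/25.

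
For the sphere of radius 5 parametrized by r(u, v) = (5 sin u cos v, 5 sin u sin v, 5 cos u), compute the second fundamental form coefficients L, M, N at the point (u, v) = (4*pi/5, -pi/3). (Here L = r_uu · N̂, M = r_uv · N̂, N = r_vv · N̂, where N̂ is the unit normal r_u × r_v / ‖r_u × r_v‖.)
L = -5;  M = 0;  N = -25/8 + 5*sqrt(5)/8

Compute the unit normal N̂(u, v) = (sin(u)^2*cos(v)/Abs(sin(u)), sin(u)^2*sin(v)/Abs(sin(u)), sin(2*u)/(2*Abs(sin(u)))), and the second partials r_uu, r_uv, r_vv. Take dot products:
  L(u, v) = r_uu · N̂ = -5*sin(u)/Abs(sin(u)),
  M(u, v) = r_uv · N̂ = 0,
  N(u, v) = r_vv · N̂ = -5*sin(u)^3/Abs(sin(u)).
Evaluating at (u, v) = (4*pi/5, -pi/3):
  L = -5, M = 0, N = -25/8 + 5*sqrt(5)/8.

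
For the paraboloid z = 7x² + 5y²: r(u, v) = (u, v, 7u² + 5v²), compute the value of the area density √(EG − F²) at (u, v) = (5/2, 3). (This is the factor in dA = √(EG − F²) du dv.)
√(EG − F²)|_{(5/2, 3)} = sqrt(2126)

E = 196*u^2 + 1, F = 140*u*v, G = 100*v^2 + 1, so EG − F² = 196*u^2 + 100*v^2 + 1. Taking the positive square root: √(EG − F²) = sqrt(196*u^2 + 100*v^2 + 1). At (u, v) = (5/2, 3): sqrt(2126).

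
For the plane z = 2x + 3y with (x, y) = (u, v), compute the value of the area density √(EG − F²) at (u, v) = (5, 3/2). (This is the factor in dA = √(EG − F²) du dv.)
√(EG − F²)|_{(5, 3/2)} = sqrt(14)

E = 5, F = 6, G = 10, so EG − F² = 14. Taking the positive square root: √(EG − F²) = sqrt(14). At (u, v) = (5, 3/2): sqrt(14).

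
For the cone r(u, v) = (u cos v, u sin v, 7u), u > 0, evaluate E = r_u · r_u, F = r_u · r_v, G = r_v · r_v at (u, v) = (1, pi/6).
E = 50;  F = 0;  G = 1

Partials: r_u = (cos(v), sin(v), 7), r_v = (-u*sin(v), u*cos(v), 0). As functions of (u, v):
  E = r_u · r_u = 50,
  F = r_u · r_v = 0,
  G = r_v · r_v = u^2.
Evaluating at (u, v) = (1, pi/6): E = 50, F = 0, G = 1.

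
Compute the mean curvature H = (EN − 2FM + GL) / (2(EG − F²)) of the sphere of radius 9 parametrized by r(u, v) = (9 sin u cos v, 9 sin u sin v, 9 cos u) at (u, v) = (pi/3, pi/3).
H = -1/9

With E = 81, F = 0, G = 81*sin(u)^2, L = -9*sin(u)/Abs(sin(u)), M = 0, N = -9*sin(u)^3/Abs(sin(u)), assemble
  H = (EN − 2FM + GL) / (2(EG − F²)) = -sin(u)/(9*Abs(sin(u))).
At (u, v) = (pi/3, pi/3): H = -1/9.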